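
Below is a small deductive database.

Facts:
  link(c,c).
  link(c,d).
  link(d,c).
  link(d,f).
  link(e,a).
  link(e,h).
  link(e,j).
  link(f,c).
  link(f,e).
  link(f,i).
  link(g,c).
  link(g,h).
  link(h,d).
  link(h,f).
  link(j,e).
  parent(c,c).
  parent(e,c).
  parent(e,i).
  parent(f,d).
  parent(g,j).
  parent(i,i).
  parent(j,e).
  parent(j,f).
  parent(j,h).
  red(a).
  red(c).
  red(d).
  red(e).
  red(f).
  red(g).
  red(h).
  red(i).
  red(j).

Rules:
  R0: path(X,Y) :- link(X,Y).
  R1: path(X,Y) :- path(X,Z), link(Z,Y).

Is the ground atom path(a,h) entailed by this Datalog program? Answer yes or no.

no

round 1: derive path(c,c) via R0 from link(c,c)
round 1: derive path(c,d) via R0 from link(c,d)
round 1: derive path(d,c) via R0 from link(d,c)
round 1: derive path(d,f) via R0 from link(d,f)
round 1: derive path(e,a) via R0 from link(e,a)
round 1: derive path(e,h) via R0 from link(e,h)
round 1: derive path(e,j) via R0 from link(e,j)
round 1: derive path(f,c) via R0 from link(f,c)
round 1: derive path(f,e) via R0 from link(f,e)
round 1: derive path(f,i) via R0 from link(f,i)
round 1: derive path(g,c) via R0 from link(g,c)
round 1: derive path(g,h) via R0 from link(g,h)
round 1: derive path(h,d) via R0 from link(h,d)
round 1: derive path(h,f) via R0 from link(h,f)
round 1: derive path(j,e) via R0 from link(j,e)
round 2: derive path(c,f) via R1 from path(c,d), link(d,f)
round 2: derive path(d,d) via R1 from path(d,c), link(c,d)
round 2: derive path(d,e) via R1 from path(d,f), link(f,e)
round 2: derive path(d,i) via R1 from path(d,f), link(f,i)
round 2: derive path(e,d) via R1 from path(e,h), link(h,d)
round 2: derive path(e,e) via R1 from path(e,j), link(j,e)
round 2: derive path(e,f) via R1 from path(e,h), link(h,f)
round 2: derive path(f,a) via R1 from path(f,e), link(e,a)
round 2: derive path(f,d) via R1 from path(f,c), link(c,d)
round 2: derive path(f,h) via R1 from path(f,e), link(e,h)
round 2: derive path(f,j) via R1 from path(f,e), link(e,j)
round 2: derive path(g,d) via R1 from path(g,c), link(c,d)
round 2: derive path(g,f) via R1 from path(g,h), link(h,f)
round 2: derive path(h,c) via R1 from path(h,d), link(d,c)
round 2: derive path(h,e) via R1 from path(h,f), link(f,e)
round 2: derive path(h,i) via R1 from path(h,f), link(f,i)
round 2: derive path(j,a) via R1 from path(j,e), link(e,a)
round 2: derive path(j,h) via R1 from path(j,e), link(e,h)
round 2: derive path(j,j) via R1 from path(j,e), link(e,j)
round 3: derive path(c,e) via R1 from path(c,f), link(f,e)
round 3: derive path(c,i) via R1 from path(c,f), link(f,i)
round 3: derive path(d,a) via R1 from path(d,e), link(e,a)
round 3: derive path(d,h) via R1 from path(d,e), link(e,h)
round 3: derive path(d,j) via R1 from path(d,e), link(e,j)
round 3: derive path(e,c) via R1 from path(e,d), link(d,c)
round 3: derive path(e,i) via R1 from path(e,f), link(f,i)
round 3: derive path(f,f) via R1 from path(f,d), link(d,f)
round 3: derive path(g,e) via R1 from path(g,f), link(f,e)
round 3: derive path(g,i) via R1 from path(g,f), link(f,i)
round 3: derive path(h,a) via R1 from path(h,e), link(e,a)
round 3: derive path(h,h) via R1 from path(h,e), link(e,h)
round 3: derive path(h,j) via R1 from path(h,e), link(e,j)
round 3: derive path(j,d) via R1 from path(j,h), link(h,d)
round 3: derive path(j,f) via R1 from path(j,h), link(h,f)
round 4: derive path(c,a) via R1 from path(c,e), link(e,a)
round 4: derive path(c,h) via R1 from path(c,e), link(e,h)
round 4: derive path(c,j) via R1 from path(c,e), link(e,j)
round 4: derive path(g,a) via R1 from path(g,e), link(e,a)
round 4: derive path(g,j) via R1 from path(g,e), link(e,j)
round 4: derive path(j,c) via R1 from path(j,d), link(d,c)
round 4: derive path(j,i) via R1 from path(j,f), link(f,i)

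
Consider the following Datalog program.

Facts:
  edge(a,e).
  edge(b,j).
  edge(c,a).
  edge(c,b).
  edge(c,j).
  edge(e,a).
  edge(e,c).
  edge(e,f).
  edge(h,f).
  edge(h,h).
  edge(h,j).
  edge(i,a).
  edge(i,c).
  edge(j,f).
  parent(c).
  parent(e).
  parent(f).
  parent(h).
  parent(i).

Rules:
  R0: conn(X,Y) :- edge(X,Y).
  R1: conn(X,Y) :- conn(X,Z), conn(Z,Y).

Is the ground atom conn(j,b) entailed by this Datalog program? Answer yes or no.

round 1: derive conn(a,e) via R0 from edge(a,e)
round 1: derive conn(b,j) via R0 from edge(b,j)
round 1: derive conn(c,a) via R0 from edge(c,a)
round 1: derive conn(c,b) via R0 from edge(c,b)
round 1: derive conn(c,j) via R0 from edge(c,j)
round 1: derive conn(e,a) via R0 from edge(e,a)
round 1: derive conn(e,c) via R0 from edge(e,c)
round 1: derive conn(e,f) via R0 from edge(e,f)
round 1: derive conn(h,f) via R0 from edge(h,f)
round 1: derive conn(h,h) via R0 from edge(h,h)
round 1: derive conn(h,j) via R0 from edge(h,j)
round 1: derive conn(i,a) via R0 from edge(i,a)
round 1: derive conn(i,c) via R0 from edge(i,c)
round 1: derive conn(j,f) via R0 from edge(j,f)
round 2: derive conn(a,a) via R1 from conn(a,e), conn(e,a)
round 2: derive conn(a,c) via R1 from conn(a,e), conn(e,c)
round 2: derive conn(a,f) via R1 from conn(a,e), conn(e,f)
round 2: derive conn(b,f) via R1 from conn(b,j), conn(j,f)
round 2: derive conn(c,e) via R1 from conn(c,a), conn(a,e)
round 2: derive conn(c,f) via R1 from conn(c,j), conn(j,f)
round 2: derive conn(e,b) via R1 from conn(e,c), conn(c,b)
round 2: derive conn(e,e) via R1 from conn(e,a), conn(a,e)
round 2: derive conn(e,j) via R1 from conn(e,c), conn(c,j)
round 2: derive conn(i,b) via R1 from conn(i,c), conn(c,b)
round 2: derive conn(i,e) via R1 from conn(i,a), conn(a,e)
round 2: derive conn(i,j) via R1 from conn(i,c), conn(c,j)
round 3: derive conn(a,b) via R1 from conn(a,c), conn(c,b)
round 3: derive conn(a,j) via R1 from conn(a,c), conn(c,j)
round 3: derive conn(c,c) via R1 from conn(c,a), conn(a,c)
round 3: derive conn(i,f) via R1 from conn(i,a), conn(a,f)

no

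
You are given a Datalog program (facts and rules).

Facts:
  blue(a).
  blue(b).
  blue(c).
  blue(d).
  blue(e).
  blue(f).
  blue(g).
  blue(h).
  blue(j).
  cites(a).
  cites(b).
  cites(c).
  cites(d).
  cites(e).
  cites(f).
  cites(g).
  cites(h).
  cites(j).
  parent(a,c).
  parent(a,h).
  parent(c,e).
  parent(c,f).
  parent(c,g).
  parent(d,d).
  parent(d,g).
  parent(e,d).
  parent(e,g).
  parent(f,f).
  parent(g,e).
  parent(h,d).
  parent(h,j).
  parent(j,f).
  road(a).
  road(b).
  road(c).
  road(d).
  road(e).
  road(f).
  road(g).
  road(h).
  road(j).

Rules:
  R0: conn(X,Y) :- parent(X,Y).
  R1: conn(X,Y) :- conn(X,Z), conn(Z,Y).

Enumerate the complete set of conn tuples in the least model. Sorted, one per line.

conn(a,c)
conn(a,d)
conn(a,e)
conn(a,f)
conn(a,g)
conn(a,h)
conn(a,j)
conn(c,d)
conn(c,e)
conn(c,f)
conn(c,g)
conn(d,d)
conn(d,e)
conn(d,g)
conn(e,d)
conn(e,e)
conn(e,g)
conn(f,f)
conn(g,d)
conn(g,e)
conn(g,g)
conn(h,d)
conn(h,e)
conn(h,f)
conn(h,g)
conn(h,j)
conn(j,f)

round 1: derive conn(a,c) via R0 from parent(a,c)
round 1: derive conn(a,h) via R0 from parent(a,h)
round 1: derive conn(c,e) via R0 from parent(c,e)
round 1: derive conn(c,f) via R0 from parent(c,f)
round 1: derive conn(c,g) via R0 from parent(c,g)
round 1: derive conn(d,d) via R0 from parent(d,d)
round 1: derive conn(d,g) via R0 from parent(d,g)
round 1: derive conn(e,d) via R0 from parent(e,d)
round 1: derive conn(e,g) via R0 from parent(e,g)
round 1: derive conn(f,f) via R0 from parent(f,f)
round 1: derive conn(g,e) via R0 from parent(g,e)
round 1: derive conn(h,d) via R0 from parent(h,d)
round 1: derive conn(h,j) via R0 from parent(h,j)
round 1: derive conn(j,f) via R0 from parent(j,f)
round 2: derive conn(a,d) via R1 from conn(a,h), conn(h,d)
round 2: derive conn(a,e) via R1 from conn(a,c), conn(c,e)
round 2: derive conn(a,f) via R1 from conn(a,c), conn(c,f)
round 2: derive conn(a,g) via R1 from conn(a,c), conn(c,g)
round 2: derive conn(a,j) via R1 from conn(a,h), conn(h,j)
round 2: derive conn(c,d) via R1 from conn(c,e), conn(e,d)
round 2: derive conn(d,e) via R1 from conn(d,g), conn(g,e)
round 2: derive conn(e,e) via R1 from conn(e,g), conn(g,e)
round 2: derive conn(g,d) via R1 from conn(g,e), conn(e,d)
round 2: derive conn(g,g) via R1 from conn(g,e), conn(e,g)
round 2: derive conn(h,f) via R1 from conn(h,j), conn(j,f)
round 2: derive conn(h,g) via R1 from conn(h,d), conn(d,g)
round 3: derive conn(h,e) via R1 from conn(h,d), conn(d,e)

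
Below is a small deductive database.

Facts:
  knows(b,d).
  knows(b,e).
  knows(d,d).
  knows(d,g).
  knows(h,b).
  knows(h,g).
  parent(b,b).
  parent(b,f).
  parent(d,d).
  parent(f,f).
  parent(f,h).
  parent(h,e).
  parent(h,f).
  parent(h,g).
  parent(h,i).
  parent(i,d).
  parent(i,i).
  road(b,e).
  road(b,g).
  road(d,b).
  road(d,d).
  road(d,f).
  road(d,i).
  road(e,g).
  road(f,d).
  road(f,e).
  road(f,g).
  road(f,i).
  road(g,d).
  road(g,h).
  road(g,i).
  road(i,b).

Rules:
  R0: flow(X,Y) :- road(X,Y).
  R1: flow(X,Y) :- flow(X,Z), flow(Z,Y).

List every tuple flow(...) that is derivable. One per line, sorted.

flow(b,b)
flow(b,d)
flow(b,e)
flow(b,f)
flow(b,g)
flow(b,h)
flow(b,i)
flow(d,b)
flow(d,d)
flow(d,e)
flow(d,f)
flow(d,g)
flow(d,h)
flow(d,i)
flow(e,b)
flow(e,d)
flow(e,e)
flow(e,f)
flow(e,g)
flow(e,h)
flow(e,i)
flow(f,b)
flow(f,d)
flow(f,e)
flow(f,f)
flow(f,g)
flow(f,h)
flow(f,i)
flow(g,b)
flow(g,d)
flow(g,e)
flow(g,f)
flow(g,g)
flow(g,h)
flow(g,i)
flow(i,b)
flow(i,d)
flow(i,e)
flow(i,f)
flow(i,g)
flow(i,h)
flow(i,i)

round 1: derive flow(b,e) via R0 from road(b,e)
round 1: derive flow(b,g) via R0 from road(b,g)
round 1: derive flow(d,b) via R0 from road(d,b)
round 1: derive flow(d,d) via R0 from road(d,d)
round 1: derive flow(d,f) via R0 from road(d,f)
round 1: derive flow(d,i) via R0 from road(d,i)
round 1: derive flow(e,g) via R0 from road(e,g)
round 1: derive flow(f,d) via R0 from road(f,d)
round 1: derive flow(f,e) via R0 from road(f,e)
round 1: derive flow(f,g) via R0 from road(f,g)
round 1: derive flow(f,i) via R0 from road(f,i)
round 1: derive flow(g,d) via R0 from road(g,d)
round 1: derive flow(g,h) via R0 from road(g,h)
round 1: derive flow(g,i) via R0 from road(g,i)
round 1: derive flow(i,b) via R0 from road(i,b)
round 2: derive flow(b,d) via R1 from flow(b,g), flow(g,d)
round 2: derive flow(b,h) via R1 from flow(b,g), flow(g,h)
round 2: derive flow(b,i) via R1 from flow(b,g), flow(g,i)
round 2: derive flow(d,e) via R1 from flow(d,b), flow(b,e)
round 2: derive flow(d,g) via R1 from flow(d,b), flow(b,g)
round 2: derive flow(e,d) via R1 from flow(e,g), flow(g,d)
round 2: derive flow(e,h) via R1 from flow(e,g), flow(g,h)
round 2: derive flow(e,i) via R1 from flow(e,g), flow(g,i)
round 2: derive flow(f,b) via R1 from flow(f,d), flow(d,b)
round 2: derive flow(f,f) via R1 from flow(f,d), flow(d,f)
round 2: derive flow(f,h) via R1 from flow(f,g), flow(g,h)
round 2: derive flow(g,b) via R1 from flow(g,d), flow(d,b)
round 2: derive flow(g,f) via R1 from flow(g,d), flow(d,f)
round 2: derive flow(i,e) via R1 from flow(i,b), flow(b,e)
round 2: derive flow(i,g) via R1 from flow(i,b), flow(b,g)
round 3: derive flow(b,b) via R1 from flow(b,d), flow(d,b)
round 3: derive flow(b,f) via R1 from flow(b,d), flow(d,f)
round 3: derive flow(d,h) via R1 from flow(d,b), flow(b,h)
round 3: derive flow(e,b) via R1 from flow(e,d), flow(d,b)
round 3: derive flow(e,e) via R1 from flow(e,d), flow(d,e)
round 3: derive flow(e,f) via R1 from flow(e,d), flow(d,f)
round 3: derive flow(g,e) via R1 from flow(g,b), flow(b,e)
round 3: derive flow(g,g) via R1 from flow(g,b), flow(b,g)
round 3: derive flow(i,d) via R1 from flow(i,b), flow(b,d)
round 3: derive flow(i,f) via R1 from flow(i,g), flow(g,f)
round 3: derive flow(i,h) via R1 from flow(i,b), flow(b,h)
round 3: derive flow(i,i) via R1 from flow(i,b), flow(b,i)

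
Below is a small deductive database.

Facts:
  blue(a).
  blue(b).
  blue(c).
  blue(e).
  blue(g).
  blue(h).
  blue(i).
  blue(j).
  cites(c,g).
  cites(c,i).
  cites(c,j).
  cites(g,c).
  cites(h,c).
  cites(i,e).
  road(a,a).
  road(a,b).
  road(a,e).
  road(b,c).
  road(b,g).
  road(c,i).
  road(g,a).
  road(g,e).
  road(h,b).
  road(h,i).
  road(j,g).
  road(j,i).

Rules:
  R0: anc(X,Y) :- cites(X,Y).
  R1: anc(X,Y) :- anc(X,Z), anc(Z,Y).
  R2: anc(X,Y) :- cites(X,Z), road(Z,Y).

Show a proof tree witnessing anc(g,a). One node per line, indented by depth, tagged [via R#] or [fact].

round 1: derive anc(c,g) via R0 from cites(c,g)
round 1: derive anc(c,i) via R0 from cites(c,i)
round 1: derive anc(c,j) via R0 from cites(c,j)
round 1: derive anc(g,c) via R0 from cites(g,c)
round 1: derive anc(h,c) via R0 from cites(h,c)
round 1: derive anc(i,e) via R0 from cites(i,e)
round 1: derive anc(c,a) via R2 from cites(c,g), road(g,a)
round 1: derive anc(c,e) via R2 from cites(c,g), road(g,e)
round 1: derive anc(g,i) via R2 from cites(g,c), road(c,i)
round 1: derive anc(h,i) via R2 from cites(h,c), road(c,i)
round 2: derive anc(c,c) via R1 from anc(c,g), anc(g,c)
round 2: derive anc(g,a) via R1 from anc(g,c), anc(c,a)
round 2: derive anc(g,e) via R1 from anc(g,c), anc(c,e)
round 2: derive anc(g,g) via R1 from anc(g,c), anc(c,g)
round 2: derive anc(g,j) via R1 from anc(g,c), anc(c,j)
round 2: derive anc(h,a) via R1 from anc(h,c), anc(c,a)
round 2: derive anc(h,e) via R1 from anc(h,c), anc(c,e)
round 2: derive anc(h,g) via R1 from anc(h,c), anc(c,g)
round 2: derive anc(h,j) via R1 from anc(h,c), anc(c,j)

anc(g,a)  [via R1]
  anc(g,c)  [via R0]
    cites(g,c)  [fact]
  anc(c,a)  [via R2]
    cites(c,g)  [fact]
    road(g,a)  [fact]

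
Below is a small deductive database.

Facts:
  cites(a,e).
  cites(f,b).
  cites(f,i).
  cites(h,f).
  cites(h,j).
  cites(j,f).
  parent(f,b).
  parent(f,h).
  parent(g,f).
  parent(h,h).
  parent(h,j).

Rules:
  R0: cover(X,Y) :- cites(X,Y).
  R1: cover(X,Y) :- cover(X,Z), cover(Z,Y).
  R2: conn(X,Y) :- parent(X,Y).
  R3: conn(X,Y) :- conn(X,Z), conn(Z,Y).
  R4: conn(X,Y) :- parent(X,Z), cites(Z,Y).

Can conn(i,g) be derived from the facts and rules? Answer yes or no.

round 1: derive conn(f,b) via R2 from parent(f,b)
round 1: derive conn(f,h) via R2 from parent(f,h)
round 1: derive conn(g,f) via R2 from parent(g,f)
round 1: derive conn(h,h) via R2 from parent(h,h)
round 1: derive conn(h,j) via R2 from parent(h,j)
round 1: derive conn(f,f) via R4 from parent(f,h), cites(h,f)
round 1: derive conn(f,j) via R4 from parent(f,h), cites(h,j)
round 1: derive conn(g,b) via R4 from parent(g,f), cites(f,b)
round 1: derive conn(g,i) via R4 from parent(g,f), cites(f,i)
round 1: derive conn(h,f) via R4 from parent(h,h), cites(h,f)
round 2: derive conn(g,h) via R3 from conn(g,f), conn(f,h)
round 2: derive conn(g,j) via R3 from conn(g,f), conn(f,j)
round 2: derive conn(h,b) via R3 from conn(h,f), conn(f,b)

no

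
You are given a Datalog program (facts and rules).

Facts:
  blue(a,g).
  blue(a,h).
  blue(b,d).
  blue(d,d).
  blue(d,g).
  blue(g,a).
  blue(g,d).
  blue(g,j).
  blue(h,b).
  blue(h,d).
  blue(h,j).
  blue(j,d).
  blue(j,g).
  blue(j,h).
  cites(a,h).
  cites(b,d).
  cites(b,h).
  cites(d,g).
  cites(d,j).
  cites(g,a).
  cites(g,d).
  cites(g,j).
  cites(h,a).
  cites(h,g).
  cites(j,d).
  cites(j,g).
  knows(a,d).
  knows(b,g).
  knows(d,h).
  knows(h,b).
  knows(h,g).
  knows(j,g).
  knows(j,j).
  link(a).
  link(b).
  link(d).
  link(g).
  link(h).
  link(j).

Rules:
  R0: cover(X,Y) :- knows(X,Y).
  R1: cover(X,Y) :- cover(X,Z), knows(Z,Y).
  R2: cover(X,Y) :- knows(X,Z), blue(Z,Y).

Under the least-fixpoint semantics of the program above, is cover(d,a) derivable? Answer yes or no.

no

round 1: derive cover(a,d) via R0 from knows(a,d)
round 1: derive cover(b,g) via R0 from knows(b,g)
round 1: derive cover(d,h) via R0 from knows(d,h)
round 1: derive cover(h,b) via R0 from knows(h,b)
round 1: derive cover(h,g) via R0 from knows(h,g)
round 1: derive cover(j,g) via R0 from knows(j,g)
round 1: derive cover(j,j) via R0 from knows(j,j)
round 1: derive cover(a,g) via R2 from knows(a,d), blue(d,g)
round 1: derive cover(b,a) via R2 from knows(b,g), blue(g,a)
round 1: derive cover(b,d) via R2 from knows(b,g), blue(g,d)
round 1: derive cover(b,j) via R2 from knows(b,g), blue(g,j)
round 1: derive cover(d,b) via R2 from knows(d,h), blue(h,b)
round 1: derive cover(d,d) via R2 from knows(d,h), blue(h,d)
round 1: derive cover(d,j) via R2 from knows(d,h), blue(h,j)
round 1: derive cover(h,a) via R2 from knows(h,g), blue(g,a)
round 1: derive cover(h,d) via R2 from knows(h,b), blue(b,d)
round 1: derive cover(h,j) via R2 from knows(h,g), blue(g,j)
round 1: derive cover(j,a) via R2 from knows(j,g), blue(g,a)
round 1: derive cover(j,d) via R2 from knows(j,g), blue(g,d)
round 1: derive cover(j,h) via R2 from knows(j,j), blue(j,h)
round 2: derive cover(a,h) via R1 from cover(a,d), knows(d,h)
round 2: derive cover(b,h) via R1 from cover(b,d), knows(d,h)
round 2: derive cover(d,g) via R1 from cover(d,b), knows(b,g)
round 2: derive cover(h,h) via R1 from cover(h,d), knows(d,h)
round 2: derive cover(j,b) via R1 from cover(j,h), knows(h,b)
round 3: derive cover(a,b) via R1 from cover(a,h), knows(h,b)
round 3: derive cover(b,b) via R1 from cover(b,h), knows(h,b)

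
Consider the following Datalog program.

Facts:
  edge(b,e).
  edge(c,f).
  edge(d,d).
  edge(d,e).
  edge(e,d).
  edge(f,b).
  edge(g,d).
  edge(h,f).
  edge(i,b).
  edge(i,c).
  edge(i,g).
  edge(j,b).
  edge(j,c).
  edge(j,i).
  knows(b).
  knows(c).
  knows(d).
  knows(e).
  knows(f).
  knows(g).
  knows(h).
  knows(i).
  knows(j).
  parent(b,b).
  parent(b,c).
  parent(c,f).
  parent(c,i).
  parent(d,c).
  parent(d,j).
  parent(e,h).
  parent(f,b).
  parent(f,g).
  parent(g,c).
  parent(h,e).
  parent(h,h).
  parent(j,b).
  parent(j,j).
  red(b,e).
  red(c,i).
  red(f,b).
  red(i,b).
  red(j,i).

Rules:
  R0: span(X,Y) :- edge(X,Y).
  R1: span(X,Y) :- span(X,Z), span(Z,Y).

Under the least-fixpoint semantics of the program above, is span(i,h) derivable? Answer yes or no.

no

round 1: derive span(b,e) via R0 from edge(b,e)
round 1: derive span(c,f) via R0 from edge(c,f)
round 1: derive span(d,d) via R0 from edge(d,d)
round 1: derive span(d,e) via R0 from edge(d,e)
round 1: derive span(e,d) via R0 from edge(e,d)
round 1: derive span(f,b) via R0 from edge(f,b)
round 1: derive span(g,d) via R0 from edge(g,d)
round 1: derive span(h,f) via R0 from edge(h,f)
round 1: derive span(i,b) via R0 from edge(i,b)
round 1: derive span(i,c) via R0 from edge(i,c)
round 1: derive span(i,g) via R0 from edge(i,g)
round 1: derive span(j,b) via R0 from edge(j,b)
round 1: derive span(j,c) via R0 from edge(j,c)
round 1: derive span(j,i) via R0 from edge(j,i)
round 2: derive span(b,d) via R1 from span(b,e), span(e,d)
round 2: derive span(c,b) via R1 from span(c,f), span(f,b)
round 2: derive span(e,e) via R1 from span(e,d), span(d,e)
round 2: derive span(f,e) via R1 from span(f,b), span(b,e)
round 2: derive span(g,e) via R1 from span(g,d), span(d,e)
round 2: derive span(h,b) via R1 from span(h,f), span(f,b)
round 2: derive span(i,d) via R1 from span(i,g), span(g,d)
round 2: derive span(i,e) via R1 from span(i,b), span(b,e)
round 2: derive span(i,f) via R1 from span(i,c), span(c,f)
round 2: derive span(j,e) via R1 from span(j,b), span(b,e)
round 2: derive span(j,f) via R1 from span(j,c), span(c,f)
round 2: derive span(j,g) via R1 from span(j,i), span(i,g)
round 3: derive span(c,d) via R1 from span(c,b), span(b,d)
round 3: derive span(c,e) via R1 from span(c,b), span(b,e)
round 3: derive span(f,d) via R1 from span(f,b), span(b,d)
round 3: derive span(h,d) via R1 from span(h,b), span(b,d)
round 3: derive span(h,e) via R1 from span(h,b), span(b,e)
round 3: derive span(j,d) via R1 from span(j,b), span(b,d)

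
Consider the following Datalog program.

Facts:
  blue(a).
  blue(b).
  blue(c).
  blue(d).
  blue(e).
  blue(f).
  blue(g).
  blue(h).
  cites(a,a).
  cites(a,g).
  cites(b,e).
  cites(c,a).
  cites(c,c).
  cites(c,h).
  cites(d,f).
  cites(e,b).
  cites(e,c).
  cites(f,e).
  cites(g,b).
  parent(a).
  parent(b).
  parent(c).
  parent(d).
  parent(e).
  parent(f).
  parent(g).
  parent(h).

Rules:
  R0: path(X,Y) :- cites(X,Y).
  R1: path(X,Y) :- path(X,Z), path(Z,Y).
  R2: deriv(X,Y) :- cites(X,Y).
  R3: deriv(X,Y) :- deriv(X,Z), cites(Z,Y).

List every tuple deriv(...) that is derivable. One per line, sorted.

deriv(a,a)
deriv(a,b)
deriv(a,c)
deriv(a,e)
deriv(a,g)
deriv(a,h)
deriv(b,a)
deriv(b,b)
deriv(b,c)
deriv(b,e)
deriv(b,g)
deriv(b,h)
deriv(c,a)
deriv(c,b)
deriv(c,c)
deriv(c,e)
deriv(c,g)
deriv(c,h)
deriv(d,a)
deriv(d,b)
deriv(d,c)
deriv(d,e)
deriv(d,f)
deriv(d,g)
deriv(d,h)
deriv(e,a)
deriv(e,b)
deriv(e,c)
deriv(e,e)
deriv(e,g)
deriv(e,h)
deriv(f,a)
deriv(f,b)
deriv(f,c)
deriv(f,e)
deriv(f,g)
deriv(f,h)
deriv(g,a)
deriv(g,b)
deriv(g,c)
deriv(g,e)
deriv(g,g)
deriv(g,h)

round 1: derive deriv(a,a) via R2 from cites(a,a)
round 1: derive deriv(a,g) via R2 from cites(a,g)
round 1: derive deriv(b,e) via R2 from cites(b,e)
round 1: derive deriv(c,a) via R2 from cites(c,a)
round 1: derive deriv(c,c) via R2 from cites(c,c)
round 1: derive deriv(c,h) via R2 from cites(c,h)
round 1: derive deriv(d,f) via R2 from cites(d,f)
round 1: derive deriv(e,b) via R2 from cites(e,b)
round 1: derive deriv(e,c) via R2 from cites(e,c)
round 1: derive deriv(f,e) via R2 from cites(f,e)
round 1: derive deriv(g,b) via R2 from cites(g,b)
round 2: derive deriv(a,b) via R3 from deriv(a,g), cites(g,b)
round 2: derive deriv(b,b) via R3 from deriv(b,e), cites(e,b)
round 2: derive deriv(b,c) via R3 from deriv(b,e), cites(e,c)
round 2: derive deriv(c,g) via R3 from deriv(c,a), cites(a,g)
round 2: derive deriv(d,e) via R3 from deriv(d,f), cites(f,e)
round 2: derive deriv(e,a) via R3 from deriv(e,c), cites(c,a)
round 2: derive deriv(e,e) via R3 from deriv(e,b), cites(b,e)
round 2: derive deriv(e,h) via R3 from deriv(e,c), cites(c,h)
round 2: derive deriv(f,b) via R3 from deriv(f,e), cites(e,b)
round 2: derive deriv(f,c) via R3 from deriv(f,e), cites(e,c)
round 2: derive deriv(g,e) via R3 from deriv(g,b), cites(b,e)
round 3: derive deriv(a,e) via R3 from deriv(a,b), cites(b,e)
round 3: derive deriv(b,a) via R3 from deriv(b,c), cites(c,a)
round 3: derive deriv(b,h) via R3 from deriv(b,c), cites(c,h)
round 3: derive deriv(c,b) via R3 from deriv(c,g), cites(g,b)
round 3: derive deriv(d,b) via R3 from deriv(d,e), cites(e,b)
round 3: derive deriv(d,c) via R3 from deriv(d,e), cites(e,c)
round 3: derive deriv(e,g) via R3 from deriv(e,a), cites(a,g)
round 3: derive deriv(f,a) via R3 from deriv(f,c), cites(c,a)
round 3: derive deriv(f,h) via R3 from deriv(f,c), cites(c,h)
round 3: derive deriv(g,c) via R3 from deriv(g,e), cites(e,c)
round 4: derive deriv(a,c) via R3 from deriv(a,e), cites(e,c)
round 4: derive deriv(b,g) via R3 from deriv(b,a), cites(a,g)
round 4: derive deriv(c,e) via R3 from deriv(c,b), cites(b,e)
round 4: derive deriv(d,a) via R3 from deriv(d,c), cites(c,a)
round 4: derive deriv(d,h) via R3 from deriv(d,c), cites(c,h)
round 4: derive deriv(f,g) via R3 from deriv(f,a), cites(a,g)
round 4: derive deriv(g,a) via R3 from deriv(g,c), cites(c,a)
round 4: derive deriv(g,h) via R3 from deriv(g,c), cites(c,h)
round 5: derive deriv(a,h) via R3 from deriv(a,c), cites(c,h)
round 5: derive deriv(d,g) via R3 from deriv(d,a), cites(a,g)
round 5: derive deriv(g,g) via R3 from deriv(g,a), cites(a,g)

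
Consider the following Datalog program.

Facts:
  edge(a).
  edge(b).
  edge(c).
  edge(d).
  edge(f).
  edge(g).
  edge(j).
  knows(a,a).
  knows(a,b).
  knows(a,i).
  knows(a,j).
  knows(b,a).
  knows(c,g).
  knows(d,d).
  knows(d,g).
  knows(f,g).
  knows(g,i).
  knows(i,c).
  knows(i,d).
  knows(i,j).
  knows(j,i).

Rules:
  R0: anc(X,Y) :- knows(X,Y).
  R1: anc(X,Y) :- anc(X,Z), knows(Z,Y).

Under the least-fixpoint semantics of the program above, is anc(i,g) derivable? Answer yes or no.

yes

round 1: derive anc(a,a) via R0 from knows(a,a)
round 1: derive anc(a,b) via R0 from knows(a,b)
round 1: derive anc(a,i) via R0 from knows(a,i)
round 1: derive anc(a,j) via R0 from knows(a,j)
round 1: derive anc(b,a) via R0 from knows(b,a)
round 1: derive anc(c,g) via R0 from knows(c,g)
round 1: derive anc(d,d) via R0 from knows(d,d)
round 1: derive anc(d,g) via R0 from knows(d,g)
round 1: derive anc(f,g) via R0 from knows(f,g)
round 1: derive anc(g,i) via R0 from knows(g,i)
round 1: derive anc(i,c) via R0 from knows(i,c)
round 1: derive anc(i,d) via R0 from knows(i,d)
round 1: derive anc(i,j) via R0 from knows(i,j)
round 1: derive anc(j,i) via R0 from knows(j,i)
round 2: derive anc(a,c) via R1 from anc(a,i), knows(i,c)
round 2: derive anc(a,d) via R1 from anc(a,i), knows(i,d)
round 2: derive anc(b,b) via R1 from anc(b,a), knows(a,b)
round 2: derive anc(b,i) via R1 from anc(b,a), knows(a,i)
round 2: derive anc(b,j) via R1 from anc(b,a), knows(a,j)
round 2: derive anc(c,i) via R1 from anc(c,g), knows(g,i)
round 2: derive anc(d,i) via R1 from anc(d,g), knows(g,i)
round 2: derive anc(f,i) via R1 from anc(f,g), knows(g,i)
round 2: derive anc(g,c) via R1 from anc(g,i), knows(i,c)
round 2: derive anc(g,d) via R1 from anc(g,i), knows(i,d)
round 2: derive anc(g,j) via R1 from anc(g,i), knows(i,j)
round 2: derive anc(i,g) via R1 from anc(i,c), knows(c,g)
round 2: derive anc(i,i) via R1 from anc(i,j), knows(j,i)
round 2: derive anc(j,c) via R1 from anc(j,i), knows(i,c)
round 2: derive anc(j,d) via R1 from anc(j,i), knows(i,d)
round 2: derive anc(j,j) via R1 from anc(j,i), knows(i,j)
round 3: derive anc(a,g) via R1 from anc(a,c), knows(c,g)
round 3: derive anc(b,c) via R1 from anc(b,i), knows(i,c)
round 3: derive anc(b,d) via R1 from anc(b,i), knows(i,d)
round 3: derive anc(c,c) via R1 from anc(c,i), knows(i,c)
round 3: derive anc(c,d) via R1 from anc(c,i), knows(i,d)
round 3: derive anc(c,j) via R1 from anc(c,i), knows(i,j)
round 3: derive anc(d,c) via R1 from anc(d,i), knows(i,c)
round 3: derive anc(d,j) via R1 from anc(d,i), knows(i,j)
round 3: derive anc(f,c) via R1 from anc(f,i), knows(i,c)
round 3: derive anc(f,d) via R1 from anc(f,i), knows(i,d)
round 3: derive anc(f,j) via R1 from anc(f,i), knows(i,j)
round 3: derive anc(g,g) via R1 from anc(g,c), knows(c,g)
round 3: derive anc(j,g) via R1 from anc(j,c), knows(c,g)
round 4: derive anc(b,g) via R1 from anc(b,c), knows(c,g)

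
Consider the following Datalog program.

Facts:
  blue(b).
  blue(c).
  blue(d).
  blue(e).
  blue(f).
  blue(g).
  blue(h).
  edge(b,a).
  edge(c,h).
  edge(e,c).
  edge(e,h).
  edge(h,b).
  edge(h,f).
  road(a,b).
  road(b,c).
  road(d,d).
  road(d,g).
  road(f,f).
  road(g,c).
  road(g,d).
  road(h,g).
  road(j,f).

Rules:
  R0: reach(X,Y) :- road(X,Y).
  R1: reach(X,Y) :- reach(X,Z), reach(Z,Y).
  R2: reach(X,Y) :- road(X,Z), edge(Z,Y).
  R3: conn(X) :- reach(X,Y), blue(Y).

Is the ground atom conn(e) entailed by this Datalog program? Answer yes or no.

round 1: derive reach(a,b) via R0 from road(a,b)
round 1: derive reach(b,c) via R0 from road(b,c)
round 1: derive reach(d,d) via R0 from road(d,d)
round 1: derive reach(d,g) via R0 from road(d,g)
round 1: derive reach(f,f) via R0 from road(f,f)
round 1: derive reach(g,c) via R0 from road(g,c)
round 1: derive reach(g,d) via R0 from road(g,d)
round 1: derive reach(h,g) via R0 from road(h,g)
round 1: derive reach(j,f) via R0 from road(j,f)
round 1: derive reach(a,a) via R2 from road(a,b), edge(b,a)
round 1: derive reach(b,h) via R2 from road(b,c), edge(c,h)
round 1: derive reach(g,h) via R2 from road(g,c), edge(c,h)
round 2: derive reach(a,c) via R1 from reach(a,b), reach(b,c)
round 2: derive reach(a,h) via R1 from reach(a,b), reach(b,h)
round 2: derive reach(b,g) via R1 from reach(b,h), reach(h,g)
round 2: derive reach(d,c) via R1 from reach(d,g), reach(g,c)
round 2: derive reach(d,h) via R1 from reach(d,g), reach(g,h)
round 2: derive reach(g,g) via R1 from reach(g,d), reach(d,g)
round 2: derive reach(h,c) via R1 from reach(h,g), reach(g,c)
round 2: derive reach(h,d) via R1 from reach(h,g), reach(g,d)
round 2: derive reach(h,h) via R1 from reach(h,g), reach(g,h)
round 2: derive conn(a) via R3 from reach(a,b), blue(b)
round 2: derive conn(b) via R3 from reach(b,c), blue(c)
round 2: derive conn(d) via R3 from reach(d,d), blue(d)
round 2: derive conn(f) via R3 from reach(f,f), blue(f)
round 2: derive conn(g) via R3 from reach(g,c), blue(c)
round 2: derive conn(h) via R3 from reach(h,g), blue(g)
round 2: derive conn(j) via R3 from reach(j,f), blue(f)
round 3: derive reach(a,d) via R1 from reach(a,h), reach(h,d)
round 3: derive reach(a,g) via R1 from reach(a,b), reach(b,g)
round 3: derive reach(b,d) via R1 from reach(b,g), reach(g,d)

no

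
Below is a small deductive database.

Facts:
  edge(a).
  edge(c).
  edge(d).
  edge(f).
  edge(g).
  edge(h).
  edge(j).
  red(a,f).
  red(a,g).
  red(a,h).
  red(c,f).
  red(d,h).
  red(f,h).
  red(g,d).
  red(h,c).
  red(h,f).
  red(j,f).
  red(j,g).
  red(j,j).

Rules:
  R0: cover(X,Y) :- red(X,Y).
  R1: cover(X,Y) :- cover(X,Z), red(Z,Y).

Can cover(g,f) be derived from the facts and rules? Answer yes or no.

yes

round 1: derive cover(a,f) via R0 from red(a,f)
round 1: derive cover(a,g) via R0 from red(a,g)
round 1: derive cover(a,h) via R0 from red(a,h)
round 1: derive cover(c,f) via R0 from red(c,f)
round 1: derive cover(d,h) via R0 from red(d,h)
round 1: derive cover(f,h) via R0 from red(f,h)
round 1: derive cover(g,d) via R0 from red(g,d)
round 1: derive cover(h,c) via R0 from red(h,c)
round 1: derive cover(h,f) via R0 from red(h,f)
round 1: derive cover(j,f) via R0 from red(j,f)
round 1: derive cover(j,g) via R0 from red(j,g)
round 1: derive cover(j,j) via R0 from red(j,j)
round 2: derive cover(a,c) via R1 from cover(a,h), red(h,c)
round 2: derive cover(a,d) via R1 from cover(a,g), red(g,d)
round 2: derive cover(c,h) via R1 from cover(c,f), red(f,h)
round 2: derive cover(d,c) via R1 from cover(d,h), red(h,c)
round 2: derive cover(d,f) via R1 from cover(d,h), red(h,f)
round 2: derive cover(f,c) via R1 from cover(f,h), red(h,c)
round 2: derive cover(f,f) via R1 from cover(f,h), red(h,f)
round 2: derive cover(g,h) via R1 from cover(g,d), red(d,h)
round 2: derive cover(h,h) via R1 from cover(h,f), red(f,h)
round 2: derive cover(j,d) via R1 from cover(j,g), red(g,d)
round 2: derive cover(j,h) via R1 from cover(j,f), red(f,h)
round 3: derive cover(c,c) via R1 from cover(c,h), red(h,c)
round 3: derive cover(g,c) via R1 from cover(g,h), red(h,c)
round 3: derive cover(g,f) via R1 from cover(g,h), red(h,f)
round 3: derive cover(j,c) via R1 from cover(j,h), red(h,c)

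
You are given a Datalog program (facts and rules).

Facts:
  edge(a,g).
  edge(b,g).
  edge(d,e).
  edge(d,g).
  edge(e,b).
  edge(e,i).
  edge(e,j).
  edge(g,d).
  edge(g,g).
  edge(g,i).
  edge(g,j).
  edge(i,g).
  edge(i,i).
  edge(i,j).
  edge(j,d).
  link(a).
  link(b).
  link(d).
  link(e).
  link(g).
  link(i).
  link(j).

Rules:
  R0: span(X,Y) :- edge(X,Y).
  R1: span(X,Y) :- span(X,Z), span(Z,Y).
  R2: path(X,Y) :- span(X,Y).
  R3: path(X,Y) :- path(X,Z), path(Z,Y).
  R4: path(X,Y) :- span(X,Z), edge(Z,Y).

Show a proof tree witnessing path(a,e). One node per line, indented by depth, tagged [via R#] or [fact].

path(a,e)  [via R3]
  path(a,d)  [via R4]
    span(a,g)  [via R0]
      edge(a,g)  [fact]
    edge(g,d)  [fact]
  path(d,e)  [via R2]
    span(d,e)  [via R0]
      edge(d,e)  [fact]

round 1: derive span(a,g) via R0 from edge(a,g)
round 1: derive span(b,g) via R0 from edge(b,g)
round 1: derive span(d,e) via R0 from edge(d,e)
round 1: derive span(d,g) via R0 from edge(d,g)
round 1: derive span(e,b) via R0 from edge(e,b)
round 1: derive span(e,i) via R0 from edge(e,i)
round 1: derive span(e,j) via R0 from edge(e,j)
round 1: derive span(g,d) via R0 from edge(g,d)
round 1: derive span(g,g) via R0 from edge(g,g)
round 1: derive span(g,i) via R0 from edge(g,i)
round 1: derive span(g,j) via R0 from edge(g,j)
round 1: derive span(i,g) via R0 from edge(i,g)
round 1: derive span(i,i) via R0 from edge(i,i)
round 1: derive span(i,j) via R0 from edge(i,j)
round 1: derive span(j,d) via R0 from edge(j,d)
round 2: derive span(a,d) via R1 from span(a,g), span(g,d)
round 2: derive span(a,i) via R1 from span(a,g), span(g,i)
round 2: derive span(a,j) via R1 from span(a,g), span(g,j)
round 2: derive span(b,d) via R1 from span(b,g), span(g,d)
round 2: derive span(b,i) via R1 from span(b,g), span(g,i)
round 2: derive span(b,j) via R1 from span(b,g), span(g,j)
round 2: derive span(d,b) via R1 from span(d,e), span(e,b)
round 2: derive span(d,d) via R1 from span(d,g), span(g,d)
round 2: derive span(d,i) via R1 from span(d,e), span(e,i)
round 2: derive span(d,j) via R1 from span(d,e), span(e,j)
round 2: derive span(e,d) via R1 from span(e,j), span(j,d)
round 2: derive span(e,g) via R1 from span(e,b), span(b,g)
round 2: derive span(g,e) via R1 from span(g,d), span(d,e)
round 2: derive span(i,d) via R1 from span(i,g), span(g,d)
round 2: derive span(j,e) via R1 from span(j,d), span(d,e)
round 2: derive span(j,g) via R1 from span(j,d), span(d,g)
round 2: derive path(a,g) via R2 from span(a,g)
round 2: derive path(b,g) via R2 from span(b,g)
round 2: derive path(d,e) via R2 from span(d,e)
round 2: derive path(d,g) via R2 from span(d,g)
round 2: derive path(e,b) via R2 from span(e,b)
round 2: derive path(e,i) via R2 from span(e,i)
round 2: derive path(e,j) via R2 from span(e,j)
round 2: derive path(g,d) via R2 from span(g,d)
round 2: derive path(g,g) via R2 from span(g,g)
round 2: derive path(g,i) via R2 from span(g,i)
round 2: derive path(g,j) via R2 from span(g,j)
round 2: derive path(i,g) via R2 from span(i,g)
round 2: derive path(i,i) via R2 from span(i,i)
round 2: derive path(i,j) via R2 from span(i,j)
round 2: derive path(j,d) via R2 from span(j,d)
round 2: derive path(a,d) via R4 from span(a,g), edge(g,d)
round 2: derive path(a,i) via R4 from span(a,g), edge(g,i)
round 2: derive path(a,j) via R4 from span(a,g), edge(g,j)
round 2: derive path(b,d) via R4 from span(b,g), edge(g,d)
round 2: derive path(b,i) via R4 from span(b,g), edge(g,i)
round 2: derive path(b,j) via R4 from span(b,g), edge(g,j)
round 2: derive path(d,b) via R4 from span(d,e), edge(e,b)
round 2: derive path(d,d) via R4 from span(d,g), edge(g,d)
round 2: derive path(d,i) via R4 from span(d,e), edge(e,i)
round 2: derive path(d,j) via R4 from span(d,e), edge(e,j)
round 2: derive path(e,d) via R4 from span(e,j), edge(j,d)
round 2: derive path(e,g) via R4 from span(e,b), edge(b,g)
round 2: derive path(g,e) via R4 from span(g,d), edge(d,e)
round 2: derive path(i,d) via R4 from span(i,g), edge(g,d)
round 2: derive path(j,e) via R4 from span(j,d), edge(d,e)
round 2: derive path(j,g) via R4 from span(j,d), edge(d,g)
round 3: derive span(a,b) via R1 from span(a,d), span(d,b)
round 3: derive span(a,e) via R1 from span(a,d), span(d,e)
round 3: derive span(b,b) via R1 from span(b,d), span(d,b)
round 3: derive span(b,e) via R1 from span(b,d), span(d,e)
round 3: derive span(e,e) via R1 from span(e,d), span(d,e)
round 3: derive span(g,b) via R1 from span(g,d), span(d,b)
round 3: derive span(i,b) via R1 from span(i,d), span(d,b)
round 3: derive span(i,e) via R1 from span(i,d), span(d,e)
round 3: derive span(j,b) via R1 from span(j,d), span(d,b)
round 3: derive span(j,i) via R1 from span(j,d), span(d,i)
round 3: derive span(j,j) via R1 from span(j,d), span(d,j)
round 3: derive path(a,b) via R3 from path(a,d), path(d,b)
round 3: derive path(a,e) via R3 from path(a,d), path(d,e)
round 3: derive path(b,b) via R3 from path(b,d), path(d,b)
round 3: derive path(b,e) via R3 from path(b,d), path(d,e)
round 3: derive path(e,e) via R3 from path(e,d), path(d,e)
round 3: derive path(g,b) via R3 from path(g,d), path(d,b)
round 3: derive path(i,b) via R3 from path(i,d), path(d,b)
round 3: derive path(i,e) via R3 from path(i,d), path(d,e)
round 3: derive path(j,b) via R3 from path(j,d), path(d,b)
round 3: derive path(j,i) via R3 from path(j,d), path(d,i)
round 3: derive path(j,j) via R3 from path(j,d), path(d,j)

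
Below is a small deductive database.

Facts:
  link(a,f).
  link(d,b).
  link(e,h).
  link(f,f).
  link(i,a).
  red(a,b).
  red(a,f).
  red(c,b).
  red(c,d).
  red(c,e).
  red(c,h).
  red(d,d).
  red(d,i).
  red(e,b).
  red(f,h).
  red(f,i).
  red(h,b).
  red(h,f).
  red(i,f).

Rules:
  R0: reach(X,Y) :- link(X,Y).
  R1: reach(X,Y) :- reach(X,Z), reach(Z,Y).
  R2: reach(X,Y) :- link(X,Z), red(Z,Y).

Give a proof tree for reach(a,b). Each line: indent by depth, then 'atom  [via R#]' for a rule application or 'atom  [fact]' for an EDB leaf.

reach(a,b)  [via R1]
  reach(a,i)  [via R2]
    link(a,f)  [fact]
    red(f,i)  [fact]
  reach(i,b)  [via R2]
    link(i,a)  [fact]
    red(a,b)  [fact]

round 1: derive reach(a,f) via R0 from link(a,f)
round 1: derive reach(d,b) via R0 from link(d,b)
round 1: derive reach(e,h) via R0 from link(e,h)
round 1: derive reach(f,f) via R0 from link(f,f)
round 1: derive reach(i,a) via R0 from link(i,a)
round 1: derive reach(a,h) via R2 from link(a,f), red(f,h)
round 1: derive reach(a,i) via R2 from link(a,f), red(f,i)
round 1: derive reach(e,b) via R2 from link(e,h), red(h,b)
round 1: derive reach(e,f) via R2 from link(e,h), red(h,f)
round 1: derive reach(f,h) via R2 from link(f,f), red(f,h)
round 1: derive reach(f,i) via R2 from link(f,f), red(f,i)
round 1: derive reach(i,b) via R2 from link(i,a), red(a,b)
round 1: derive reach(i,f) via R2 from link(i,a), red(a,f)
round 2: derive reach(a,a) via R1 from reach(a,i), reach(i,a)
round 2: derive reach(a,b) via R1 from reach(a,i), reach(i,b)
round 2: derive reach(e,i) via R1 from reach(e,f), reach(f,i)
round 2: derive reach(f,a) via R1 from reach(f,i), reach(i,a)
round 2: derive reach(f,b) via R1 from reach(f,i), reach(i,b)
round 2: derive reach(i,h) via R1 from reach(i,a), reach(a,h)
round 2: derive reach(i,i) via R1 from reach(i,a), reach(a,i)
round 3: derive reach(e,a) via R1 from reach(e,f), reach(f,a)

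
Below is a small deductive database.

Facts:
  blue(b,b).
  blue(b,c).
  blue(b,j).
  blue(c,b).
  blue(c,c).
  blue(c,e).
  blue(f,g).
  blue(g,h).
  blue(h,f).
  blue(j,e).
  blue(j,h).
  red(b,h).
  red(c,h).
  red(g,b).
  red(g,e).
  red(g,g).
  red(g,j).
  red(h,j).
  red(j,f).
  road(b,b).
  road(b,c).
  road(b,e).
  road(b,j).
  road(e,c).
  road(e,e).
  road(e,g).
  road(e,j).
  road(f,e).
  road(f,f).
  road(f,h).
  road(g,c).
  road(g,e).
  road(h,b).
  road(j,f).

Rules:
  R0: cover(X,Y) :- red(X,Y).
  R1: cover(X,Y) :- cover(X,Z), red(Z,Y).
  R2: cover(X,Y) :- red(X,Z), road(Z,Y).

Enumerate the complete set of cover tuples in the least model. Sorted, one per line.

cover(b,b)
cover(b,f)
cover(b,h)
cover(b,j)
cover(c,b)
cover(c,f)
cover(c,h)
cover(c,j)
cover(g,b)
cover(g,c)
cover(g,e)
cover(g,f)
cover(g,g)
cover(g,h)
cover(g,j)
cover(h,f)
cover(h,j)
cover(j,e)
cover(j,f)
cover(j,h)
cover(j,j)

round 1: derive cover(b,h) via R0 from red(b,h)
round 1: derive cover(c,h) via R0 from red(c,h)
round 1: derive cover(g,b) via R0 from red(g,b)
round 1: derive cover(g,e) via R0 from red(g,e)
round 1: derive cover(g,g) via R0 from red(g,g)
round 1: derive cover(g,j) via R0 from red(g,j)
round 1: derive cover(h,j) via R0 from red(h,j)
round 1: derive cover(j,f) via R0 from red(j,f)
round 1: derive cover(b,b) via R2 from red(b,h), road(h,b)
round 1: derive cover(c,b) via R2 from red(c,h), road(h,b)
round 1: derive cover(g,c) via R2 from red(g,b), road(b,c)
round 1: derive cover(g,f) via R2 from red(g,j), road(j,f)
round 1: derive cover(h,f) via R2 from red(h,j), road(j,f)
round 1: derive cover(j,e) via R2 from red(j,f), road(f,e)
round 1: derive cover(j,h) via R2 from red(j,f), road(f,h)
round 2: derive cover(b,j) via R1 from cover(b,h), red(h,j)
round 2: derive cover(c,j) via R1 from cover(c,h), red(h,j)
round 2: derive cover(g,h) via R1 from cover(g,b), red(b,h)
round 2: derive cover(j,j) via R1 from cover(j,h), red(h,j)
round 3: derive cover(b,f) via R1 from cover(b,j), red(j,f)
round 3: derive cover(c,f) via R1 from cover(c,j), red(j,f)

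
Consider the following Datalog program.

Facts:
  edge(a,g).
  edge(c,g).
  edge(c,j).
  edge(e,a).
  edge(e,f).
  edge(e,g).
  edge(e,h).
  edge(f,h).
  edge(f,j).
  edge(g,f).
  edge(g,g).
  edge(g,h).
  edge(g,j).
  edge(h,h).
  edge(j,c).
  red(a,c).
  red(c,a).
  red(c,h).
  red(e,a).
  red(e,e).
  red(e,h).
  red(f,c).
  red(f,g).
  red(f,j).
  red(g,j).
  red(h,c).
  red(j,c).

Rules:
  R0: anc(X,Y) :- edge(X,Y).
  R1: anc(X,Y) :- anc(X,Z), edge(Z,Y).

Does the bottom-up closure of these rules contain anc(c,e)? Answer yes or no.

round 1: derive anc(a,g) via R0 from edge(a,g)
round 1: derive anc(c,g) via R0 from edge(c,g)
round 1: derive anc(c,j) via R0 from edge(c,j)
round 1: derive anc(e,a) via R0 from edge(e,a)
round 1: derive anc(e,f) via R0 from edge(e,f)
round 1: derive anc(e,g) via R0 from edge(e,g)
round 1: derive anc(e,h) via R0 from edge(e,h)
round 1: derive anc(f,h) via R0 from edge(f,h)
round 1: derive anc(f,j) via R0 from edge(f,j)
round 1: derive anc(g,f) via R0 from edge(g,f)
round 1: derive anc(g,g) via R0 from edge(g,g)
round 1: derive anc(g,h) via R0 from edge(g,h)
round 1: derive anc(g,j) via R0 from edge(g,j)
round 1: derive anc(h,h) via R0 from edge(h,h)
round 1: derive anc(j,c) via R0 from edge(j,c)
round 2: derive anc(a,f) via R1 from anc(a,g), edge(g,f)
round 2: derive anc(a,h) via R1 from anc(a,g), edge(g,h)
round 2: derive anc(a,j) via R1 from anc(a,g), edge(g,j)
round 2: derive anc(c,c) via R1 from anc(c,j), edge(j,c)
round 2: derive anc(c,f) via R1 from anc(c,g), edge(g,f)
round 2: derive anc(c,h) via R1 from anc(c,g), edge(g,h)
round 2: derive anc(e,j) via R1 from anc(e,f), edge(f,j)
round 2: derive anc(f,c) via R1 from anc(f,j), edge(j,c)
round 2: derive anc(g,c) via R1 from anc(g,j), edge(j,c)
round 2: derive anc(j,g) via R1 from anc(j,c), edge(c,g)
round 2: derive anc(j,j) via R1 from anc(j,c), edge(c,j)
round 3: derive anc(a,c) via R1 from anc(a,j), edge(j,c)
round 3: derive anc(e,c) via R1 from anc(e,j), edge(j,c)
round 3: derive anc(f,g) via R1 from anc(f,c), edge(c,g)
round 3: derive anc(j,f) via R1 from anc(j,g), edge(g,f)
round 3: derive anc(j,h) via R1 from anc(j,g), edge(g,h)
round 4: derive anc(f,f) via R1 from anc(f,g), edge(g,f)

no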